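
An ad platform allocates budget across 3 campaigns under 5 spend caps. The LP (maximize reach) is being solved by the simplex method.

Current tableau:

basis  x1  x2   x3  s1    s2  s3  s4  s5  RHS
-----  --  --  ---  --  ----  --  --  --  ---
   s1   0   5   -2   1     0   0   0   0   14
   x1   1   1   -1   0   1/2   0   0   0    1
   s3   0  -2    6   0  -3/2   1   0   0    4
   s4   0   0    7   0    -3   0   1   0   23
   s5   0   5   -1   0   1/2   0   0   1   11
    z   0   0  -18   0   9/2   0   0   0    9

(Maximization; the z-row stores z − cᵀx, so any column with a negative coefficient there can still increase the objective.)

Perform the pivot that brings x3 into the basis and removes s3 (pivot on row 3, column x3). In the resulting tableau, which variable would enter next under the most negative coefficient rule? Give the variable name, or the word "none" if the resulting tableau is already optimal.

Pivot element 6. New z-row = old z-row − (-18)·(row 3/6).
Updated z-row coefficients: x1: 0, x2: -6, x3: 0, s1: 0, s2: 0, s3: 3, s4: 0, s5: 0.
The most negative is -6 in column x2, so x2 would enter next.

x2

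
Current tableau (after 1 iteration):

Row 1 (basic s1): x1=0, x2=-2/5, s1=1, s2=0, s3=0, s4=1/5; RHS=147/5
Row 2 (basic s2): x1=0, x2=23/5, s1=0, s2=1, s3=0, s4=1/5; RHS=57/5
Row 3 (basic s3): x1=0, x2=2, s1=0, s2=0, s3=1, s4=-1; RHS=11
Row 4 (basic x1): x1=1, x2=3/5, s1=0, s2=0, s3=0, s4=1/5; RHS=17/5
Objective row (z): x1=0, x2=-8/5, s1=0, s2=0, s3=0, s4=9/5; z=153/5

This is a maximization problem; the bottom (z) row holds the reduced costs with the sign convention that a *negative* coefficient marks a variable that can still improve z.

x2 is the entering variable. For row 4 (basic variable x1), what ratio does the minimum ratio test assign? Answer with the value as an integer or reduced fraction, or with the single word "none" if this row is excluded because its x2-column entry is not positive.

Ratio = RHS / (x2 entry) = (17/5) / (3/5) = 17/3.

17/3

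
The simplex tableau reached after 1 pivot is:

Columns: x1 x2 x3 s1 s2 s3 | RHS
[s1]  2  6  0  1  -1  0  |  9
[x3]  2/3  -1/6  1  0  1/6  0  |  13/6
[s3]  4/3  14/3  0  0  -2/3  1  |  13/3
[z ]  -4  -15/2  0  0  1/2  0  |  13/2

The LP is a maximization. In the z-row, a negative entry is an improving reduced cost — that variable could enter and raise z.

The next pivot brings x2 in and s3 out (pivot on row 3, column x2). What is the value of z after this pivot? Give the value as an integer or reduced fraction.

377/28

Minimum ratio for x2: (13/3)/(14/3) = 13/14.
z changes by −(z-row coeff of x2)·ratio = −(-15/2)·(13/14) = 195/28.
New z = 13/2 + (195/28) = 377/28.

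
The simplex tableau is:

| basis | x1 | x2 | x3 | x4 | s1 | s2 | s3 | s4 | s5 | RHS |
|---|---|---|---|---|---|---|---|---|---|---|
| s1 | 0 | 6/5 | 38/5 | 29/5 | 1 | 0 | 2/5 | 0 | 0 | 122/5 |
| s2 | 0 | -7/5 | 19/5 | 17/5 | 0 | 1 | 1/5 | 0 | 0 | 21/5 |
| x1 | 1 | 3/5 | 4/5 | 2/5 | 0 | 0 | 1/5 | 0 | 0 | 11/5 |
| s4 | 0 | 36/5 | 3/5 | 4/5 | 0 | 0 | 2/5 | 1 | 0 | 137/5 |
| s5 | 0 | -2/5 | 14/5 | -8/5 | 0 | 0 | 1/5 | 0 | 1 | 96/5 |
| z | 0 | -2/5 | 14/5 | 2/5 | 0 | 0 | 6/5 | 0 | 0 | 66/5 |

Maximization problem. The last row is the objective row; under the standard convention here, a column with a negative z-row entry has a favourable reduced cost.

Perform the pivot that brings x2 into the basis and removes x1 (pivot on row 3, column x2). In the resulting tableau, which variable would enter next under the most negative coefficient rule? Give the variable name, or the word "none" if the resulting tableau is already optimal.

Pivot element 3/5. New z-row = old z-row − (-2/5)·(row 3/(3/5)).
Updated z-row coefficients: x1: 2/3, x2: 0, x3: 10/3, x4: 2/3, s1: 0, s2: 0, s3: 4/3, s4: 0, s5: 0.
No coefficient is strictly negative; the tableau after this pivot is optimal.

none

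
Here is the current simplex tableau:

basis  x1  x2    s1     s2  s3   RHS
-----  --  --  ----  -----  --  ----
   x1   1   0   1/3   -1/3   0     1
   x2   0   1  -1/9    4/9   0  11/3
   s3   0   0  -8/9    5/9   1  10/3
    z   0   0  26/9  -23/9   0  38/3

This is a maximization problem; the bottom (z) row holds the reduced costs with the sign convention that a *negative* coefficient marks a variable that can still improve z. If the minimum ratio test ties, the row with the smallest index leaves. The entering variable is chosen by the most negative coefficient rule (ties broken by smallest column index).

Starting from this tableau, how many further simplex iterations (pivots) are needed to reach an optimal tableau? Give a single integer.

2

pivot: s2 in, s3 out → z = 28
pivot: s1 in, x2 out → z = 30
No improving column remains; optimal.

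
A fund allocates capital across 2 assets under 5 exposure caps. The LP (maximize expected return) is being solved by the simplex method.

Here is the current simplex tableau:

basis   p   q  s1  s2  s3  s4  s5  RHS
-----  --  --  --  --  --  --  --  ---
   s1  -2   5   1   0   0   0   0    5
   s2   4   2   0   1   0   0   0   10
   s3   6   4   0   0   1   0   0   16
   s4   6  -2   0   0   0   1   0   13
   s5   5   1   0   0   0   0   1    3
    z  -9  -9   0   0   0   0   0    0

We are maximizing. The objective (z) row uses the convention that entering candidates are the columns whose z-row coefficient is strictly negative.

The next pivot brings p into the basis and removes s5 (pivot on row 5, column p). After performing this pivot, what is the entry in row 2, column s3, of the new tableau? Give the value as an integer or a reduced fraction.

0

Pivot element is row 5, column p: 5.
Normalize row 5: new (row 5, s3) = 0/5 = 0.
row 2 ← row 2 − 4·(new row 5): 0 − 4·0 = 0.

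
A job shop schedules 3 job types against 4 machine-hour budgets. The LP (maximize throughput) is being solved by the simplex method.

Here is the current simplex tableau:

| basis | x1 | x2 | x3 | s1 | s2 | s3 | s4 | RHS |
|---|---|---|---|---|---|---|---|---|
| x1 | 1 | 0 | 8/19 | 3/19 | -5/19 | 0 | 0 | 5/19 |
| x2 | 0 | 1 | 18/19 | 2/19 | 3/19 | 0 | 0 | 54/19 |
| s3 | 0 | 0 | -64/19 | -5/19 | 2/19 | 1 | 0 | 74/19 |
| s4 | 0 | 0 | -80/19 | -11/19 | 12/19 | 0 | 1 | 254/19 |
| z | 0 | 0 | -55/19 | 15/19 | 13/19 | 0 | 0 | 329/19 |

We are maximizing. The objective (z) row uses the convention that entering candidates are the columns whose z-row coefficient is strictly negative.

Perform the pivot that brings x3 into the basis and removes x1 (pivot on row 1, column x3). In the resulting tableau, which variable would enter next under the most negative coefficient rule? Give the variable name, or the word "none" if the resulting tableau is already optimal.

Pivot element 8/19. New z-row = old z-row − (-55/19)·(row 1/(8/19)).
Updated z-row coefficients: x1: 55/8, x2: 0, x3: 0, s1: 15/8, s2: -9/8, s3: 0, s4: 0.
The most negative is -9/8 in column s2, so s2 would enter next.

s2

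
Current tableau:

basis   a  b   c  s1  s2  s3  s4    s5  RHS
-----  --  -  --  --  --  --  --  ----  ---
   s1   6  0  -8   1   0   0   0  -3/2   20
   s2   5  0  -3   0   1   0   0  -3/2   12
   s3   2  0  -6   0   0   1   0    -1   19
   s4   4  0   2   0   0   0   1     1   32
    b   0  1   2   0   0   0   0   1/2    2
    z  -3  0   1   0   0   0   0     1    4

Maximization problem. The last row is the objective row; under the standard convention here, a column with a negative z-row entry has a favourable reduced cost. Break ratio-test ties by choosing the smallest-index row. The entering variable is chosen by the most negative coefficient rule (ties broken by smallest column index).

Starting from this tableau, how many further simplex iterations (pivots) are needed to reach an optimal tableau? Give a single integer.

pivot: a in, s2 out → z = 56/5
pivot: c in, b out → z = 12
No improving column remains; optimal.

2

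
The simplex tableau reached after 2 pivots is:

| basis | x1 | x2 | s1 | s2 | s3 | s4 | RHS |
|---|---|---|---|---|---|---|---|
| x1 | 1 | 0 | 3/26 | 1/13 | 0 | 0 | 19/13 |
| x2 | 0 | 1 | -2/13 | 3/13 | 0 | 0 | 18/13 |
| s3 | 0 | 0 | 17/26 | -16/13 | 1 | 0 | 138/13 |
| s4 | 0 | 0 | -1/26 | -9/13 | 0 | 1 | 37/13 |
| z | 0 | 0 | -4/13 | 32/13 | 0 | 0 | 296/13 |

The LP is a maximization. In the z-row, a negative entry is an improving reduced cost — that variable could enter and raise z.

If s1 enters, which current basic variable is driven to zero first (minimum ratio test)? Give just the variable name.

Ratios: row 1 (x1): (19/13)/(3/26) = 38/3; row 2 (x2): entry -2/13 ≤ 0, skip; row 3 (s3): (138/13)/(17/26) = 276/17; row 4 (s4): entry -1/26 ≤ 0, skip.
Minimum ratio 38/3 is in the x1 row, so x1 leaves.

x1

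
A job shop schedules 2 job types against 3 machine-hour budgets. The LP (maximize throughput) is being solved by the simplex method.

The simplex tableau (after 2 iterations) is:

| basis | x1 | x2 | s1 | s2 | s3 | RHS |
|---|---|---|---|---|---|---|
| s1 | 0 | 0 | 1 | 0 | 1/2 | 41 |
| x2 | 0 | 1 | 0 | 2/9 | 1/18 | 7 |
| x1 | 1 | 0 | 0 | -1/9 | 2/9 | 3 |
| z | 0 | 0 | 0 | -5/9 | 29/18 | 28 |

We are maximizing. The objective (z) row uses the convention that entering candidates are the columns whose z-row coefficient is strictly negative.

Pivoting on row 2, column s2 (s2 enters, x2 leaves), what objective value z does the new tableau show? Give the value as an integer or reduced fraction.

91/2

Minimum ratio for s2: 7/(2/9) = 63/2.
z changes by −(z-row coeff of s2)·ratio = −(-5/9)·(63/2) = 35/2.
New z = 28 + (35/2) = 91/2.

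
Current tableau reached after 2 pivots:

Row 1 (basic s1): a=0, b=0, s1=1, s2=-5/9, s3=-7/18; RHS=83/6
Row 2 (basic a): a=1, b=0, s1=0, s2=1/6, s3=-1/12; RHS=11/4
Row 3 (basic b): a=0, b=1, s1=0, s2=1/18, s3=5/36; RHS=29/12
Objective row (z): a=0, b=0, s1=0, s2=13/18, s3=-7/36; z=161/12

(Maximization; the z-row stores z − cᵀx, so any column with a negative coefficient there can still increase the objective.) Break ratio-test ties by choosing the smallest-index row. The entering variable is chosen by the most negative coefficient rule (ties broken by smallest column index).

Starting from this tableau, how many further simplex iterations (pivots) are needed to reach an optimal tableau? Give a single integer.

1

pivot: s3 in, b out → z = 84/5
No improving column remains; optimal.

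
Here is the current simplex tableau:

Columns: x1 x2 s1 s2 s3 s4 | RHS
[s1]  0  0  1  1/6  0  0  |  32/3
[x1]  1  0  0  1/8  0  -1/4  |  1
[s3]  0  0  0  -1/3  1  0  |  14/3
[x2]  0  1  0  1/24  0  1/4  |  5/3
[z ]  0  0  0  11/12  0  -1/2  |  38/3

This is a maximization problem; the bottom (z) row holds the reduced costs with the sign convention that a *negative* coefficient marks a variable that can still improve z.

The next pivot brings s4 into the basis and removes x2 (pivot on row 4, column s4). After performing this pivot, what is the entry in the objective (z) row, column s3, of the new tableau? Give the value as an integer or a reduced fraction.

Pivot element is row 4, column s4: 1/4.
Normalize row 4: new (row 4, s3) = 0/(1/4) = 0.
z-row ← z-row − (-1/2)·(new row 4): 0 − (-1/2)·0 = 0.

0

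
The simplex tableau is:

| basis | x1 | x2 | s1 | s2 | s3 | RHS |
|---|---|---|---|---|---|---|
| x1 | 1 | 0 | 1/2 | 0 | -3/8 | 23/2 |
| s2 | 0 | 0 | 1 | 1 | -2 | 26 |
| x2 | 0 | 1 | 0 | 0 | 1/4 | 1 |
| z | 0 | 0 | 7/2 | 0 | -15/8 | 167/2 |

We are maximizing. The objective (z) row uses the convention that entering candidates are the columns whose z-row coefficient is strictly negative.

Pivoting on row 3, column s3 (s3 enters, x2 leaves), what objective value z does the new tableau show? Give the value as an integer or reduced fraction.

Minimum ratio for s3: 1/(1/4) = 4.
z changes by −(z-row coeff of s3)·ratio = −(-15/8)·4 = 15/2.
New z = 167/2 + (15/2) = 91.

91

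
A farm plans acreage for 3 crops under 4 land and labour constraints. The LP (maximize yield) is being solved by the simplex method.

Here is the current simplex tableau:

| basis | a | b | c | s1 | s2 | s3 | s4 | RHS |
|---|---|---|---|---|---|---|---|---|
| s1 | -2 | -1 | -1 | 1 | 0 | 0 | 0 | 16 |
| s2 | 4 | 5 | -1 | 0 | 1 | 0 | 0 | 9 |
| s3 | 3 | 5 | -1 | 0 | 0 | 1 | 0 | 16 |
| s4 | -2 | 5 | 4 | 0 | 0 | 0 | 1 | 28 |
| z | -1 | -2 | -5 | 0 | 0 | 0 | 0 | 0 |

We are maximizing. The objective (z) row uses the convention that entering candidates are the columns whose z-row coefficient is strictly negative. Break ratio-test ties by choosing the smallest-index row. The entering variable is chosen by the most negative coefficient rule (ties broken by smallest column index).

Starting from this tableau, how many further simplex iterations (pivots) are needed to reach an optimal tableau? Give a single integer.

pivot: c in, s4 out → z = 35
pivot: a in, s2 out → z = 51
No improving column remains; optimal.

2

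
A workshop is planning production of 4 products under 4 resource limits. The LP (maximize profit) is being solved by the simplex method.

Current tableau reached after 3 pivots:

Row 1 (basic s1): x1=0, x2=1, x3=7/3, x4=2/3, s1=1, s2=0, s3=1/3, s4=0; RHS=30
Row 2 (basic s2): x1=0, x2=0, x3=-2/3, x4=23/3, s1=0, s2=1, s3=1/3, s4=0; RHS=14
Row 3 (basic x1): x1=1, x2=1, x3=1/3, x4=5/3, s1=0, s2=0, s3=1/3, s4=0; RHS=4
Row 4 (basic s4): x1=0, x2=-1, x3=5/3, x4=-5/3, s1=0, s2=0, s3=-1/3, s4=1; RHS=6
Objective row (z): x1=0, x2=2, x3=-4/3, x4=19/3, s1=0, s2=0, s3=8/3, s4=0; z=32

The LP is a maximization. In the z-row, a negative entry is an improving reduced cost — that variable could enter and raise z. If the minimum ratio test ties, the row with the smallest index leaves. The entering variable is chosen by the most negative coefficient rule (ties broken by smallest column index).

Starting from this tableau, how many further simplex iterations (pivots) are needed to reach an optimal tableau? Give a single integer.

pivot: x3 in, s4 out → z = 184/5
No improving column remains; optimal.

1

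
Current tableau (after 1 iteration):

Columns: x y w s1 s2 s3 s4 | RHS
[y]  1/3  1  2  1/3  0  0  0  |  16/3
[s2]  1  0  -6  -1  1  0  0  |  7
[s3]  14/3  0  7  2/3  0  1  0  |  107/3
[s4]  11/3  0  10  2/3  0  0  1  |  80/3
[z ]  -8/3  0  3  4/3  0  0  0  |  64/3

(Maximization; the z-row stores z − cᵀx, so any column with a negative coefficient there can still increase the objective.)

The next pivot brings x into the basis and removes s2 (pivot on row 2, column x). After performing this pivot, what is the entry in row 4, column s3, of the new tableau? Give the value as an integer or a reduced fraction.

0

Pivot element is row 2, column x: 1.
Normalize row 2: new (row 2, s3) = 0/1 = 0.
row 4 ← row 4 − (11/3)·(new row 2): 0 − (11/3)·0 = 0.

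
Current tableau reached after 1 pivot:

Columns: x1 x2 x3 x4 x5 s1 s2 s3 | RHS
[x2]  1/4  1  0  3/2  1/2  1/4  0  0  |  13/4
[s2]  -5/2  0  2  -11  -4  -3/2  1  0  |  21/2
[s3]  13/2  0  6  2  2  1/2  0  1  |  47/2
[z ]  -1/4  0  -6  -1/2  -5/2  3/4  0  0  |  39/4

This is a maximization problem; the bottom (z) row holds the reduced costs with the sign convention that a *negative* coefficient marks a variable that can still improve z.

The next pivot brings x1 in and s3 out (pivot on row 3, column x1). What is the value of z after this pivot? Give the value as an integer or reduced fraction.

Minimum ratio for x1: (47/2)/(13/2) = 47/13.
z changes by −(z-row coeff of x1)·ratio = −(-1/4)·(47/13) = 47/52.
New z = 39/4 + (47/52) = 277/26.

277/26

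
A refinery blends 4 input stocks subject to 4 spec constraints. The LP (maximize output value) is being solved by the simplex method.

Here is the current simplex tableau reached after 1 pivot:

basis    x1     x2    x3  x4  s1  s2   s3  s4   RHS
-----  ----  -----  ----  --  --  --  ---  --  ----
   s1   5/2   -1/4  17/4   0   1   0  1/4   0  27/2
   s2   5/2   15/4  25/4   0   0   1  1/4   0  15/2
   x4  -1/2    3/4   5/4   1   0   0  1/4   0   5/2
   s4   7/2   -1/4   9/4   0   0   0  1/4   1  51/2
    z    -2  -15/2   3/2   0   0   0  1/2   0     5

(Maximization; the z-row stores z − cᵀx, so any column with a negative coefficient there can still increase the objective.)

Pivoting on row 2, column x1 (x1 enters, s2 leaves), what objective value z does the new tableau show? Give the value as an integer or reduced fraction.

Minimum ratio for x1: (15/2)/(5/2) = 3.
z changes by −(z-row coeff of x1)·ratio = −(-2)·3 = 6.
New z = 5 + 6 = 11.

11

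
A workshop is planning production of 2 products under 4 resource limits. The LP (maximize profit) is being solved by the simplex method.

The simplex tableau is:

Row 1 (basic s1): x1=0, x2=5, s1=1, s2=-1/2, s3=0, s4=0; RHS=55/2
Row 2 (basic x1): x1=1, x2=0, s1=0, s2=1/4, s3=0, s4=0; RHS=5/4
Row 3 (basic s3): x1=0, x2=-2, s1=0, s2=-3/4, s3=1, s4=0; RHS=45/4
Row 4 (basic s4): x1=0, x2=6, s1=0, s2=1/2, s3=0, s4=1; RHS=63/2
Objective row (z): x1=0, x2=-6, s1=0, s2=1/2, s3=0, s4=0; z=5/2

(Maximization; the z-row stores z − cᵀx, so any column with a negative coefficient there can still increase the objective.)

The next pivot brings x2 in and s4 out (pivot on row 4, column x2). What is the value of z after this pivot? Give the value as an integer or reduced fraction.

34

Minimum ratio for x2: (63/2)/6 = 21/4.
z changes by −(z-row coeff of x2)·ratio = −(-6)·(21/4) = 63/2.
New z = 5/2 + (63/2) = 34.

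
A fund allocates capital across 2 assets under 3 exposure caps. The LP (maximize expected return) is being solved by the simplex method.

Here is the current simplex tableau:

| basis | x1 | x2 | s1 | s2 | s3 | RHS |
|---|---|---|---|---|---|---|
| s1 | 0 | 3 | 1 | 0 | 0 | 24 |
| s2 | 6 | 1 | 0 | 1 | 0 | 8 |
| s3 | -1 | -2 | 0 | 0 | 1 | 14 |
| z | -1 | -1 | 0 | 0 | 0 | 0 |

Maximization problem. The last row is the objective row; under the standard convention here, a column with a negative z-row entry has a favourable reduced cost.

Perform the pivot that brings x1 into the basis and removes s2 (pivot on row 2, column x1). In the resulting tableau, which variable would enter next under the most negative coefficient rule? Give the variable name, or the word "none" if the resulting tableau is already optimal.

x2

Pivot element 6. New z-row = old z-row − (-1)·(row 2/6).
Updated z-row coefficients: x1: 0, x2: -5/6, s1: 0, s2: 1/6, s3: 0.
The most negative is -5/6 in column x2, so x2 would enter next.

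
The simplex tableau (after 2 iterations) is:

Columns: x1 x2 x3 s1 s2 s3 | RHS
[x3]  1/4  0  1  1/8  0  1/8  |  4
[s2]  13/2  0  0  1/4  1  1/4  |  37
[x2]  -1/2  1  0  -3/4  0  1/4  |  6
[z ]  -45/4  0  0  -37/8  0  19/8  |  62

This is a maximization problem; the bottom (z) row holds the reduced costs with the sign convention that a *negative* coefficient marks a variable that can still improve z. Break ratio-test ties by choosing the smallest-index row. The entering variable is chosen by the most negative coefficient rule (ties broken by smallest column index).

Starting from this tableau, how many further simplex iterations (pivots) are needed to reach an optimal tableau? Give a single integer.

pivot: x1 in, s2 out → z = 3277/26
pivot: s1 in, x3 out → z = 659/3
No improving column remains; optimal.

2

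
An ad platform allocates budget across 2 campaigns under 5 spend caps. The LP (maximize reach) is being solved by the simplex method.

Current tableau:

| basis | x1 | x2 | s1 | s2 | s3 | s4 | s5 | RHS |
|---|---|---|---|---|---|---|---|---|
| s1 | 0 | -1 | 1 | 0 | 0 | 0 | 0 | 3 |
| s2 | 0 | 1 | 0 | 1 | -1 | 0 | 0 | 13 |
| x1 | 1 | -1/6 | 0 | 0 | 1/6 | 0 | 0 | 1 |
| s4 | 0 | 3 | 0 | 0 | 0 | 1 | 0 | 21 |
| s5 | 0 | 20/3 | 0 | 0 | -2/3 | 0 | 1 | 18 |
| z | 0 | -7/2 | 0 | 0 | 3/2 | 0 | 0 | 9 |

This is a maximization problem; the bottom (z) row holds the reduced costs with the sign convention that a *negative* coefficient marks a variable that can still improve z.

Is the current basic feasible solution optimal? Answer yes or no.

Column x2 has objective-row coefficient -7/2, which is negative; an improving pivot exists, so not yet optimal.

no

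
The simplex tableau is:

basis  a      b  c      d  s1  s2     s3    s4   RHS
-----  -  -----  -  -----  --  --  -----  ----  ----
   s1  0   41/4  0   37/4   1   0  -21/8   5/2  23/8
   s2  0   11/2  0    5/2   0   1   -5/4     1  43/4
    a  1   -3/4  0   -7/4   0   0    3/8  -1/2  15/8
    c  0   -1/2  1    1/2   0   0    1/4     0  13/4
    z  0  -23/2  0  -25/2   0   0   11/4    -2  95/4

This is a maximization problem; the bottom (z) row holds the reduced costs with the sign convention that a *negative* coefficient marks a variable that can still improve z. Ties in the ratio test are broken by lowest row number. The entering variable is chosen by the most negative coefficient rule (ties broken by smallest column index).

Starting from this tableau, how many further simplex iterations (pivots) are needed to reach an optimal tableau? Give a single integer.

2

pivot: d in, s1 out → z = 2045/74
pivot: s3 in, c out → z = 984/29
No improving column remains; optimal.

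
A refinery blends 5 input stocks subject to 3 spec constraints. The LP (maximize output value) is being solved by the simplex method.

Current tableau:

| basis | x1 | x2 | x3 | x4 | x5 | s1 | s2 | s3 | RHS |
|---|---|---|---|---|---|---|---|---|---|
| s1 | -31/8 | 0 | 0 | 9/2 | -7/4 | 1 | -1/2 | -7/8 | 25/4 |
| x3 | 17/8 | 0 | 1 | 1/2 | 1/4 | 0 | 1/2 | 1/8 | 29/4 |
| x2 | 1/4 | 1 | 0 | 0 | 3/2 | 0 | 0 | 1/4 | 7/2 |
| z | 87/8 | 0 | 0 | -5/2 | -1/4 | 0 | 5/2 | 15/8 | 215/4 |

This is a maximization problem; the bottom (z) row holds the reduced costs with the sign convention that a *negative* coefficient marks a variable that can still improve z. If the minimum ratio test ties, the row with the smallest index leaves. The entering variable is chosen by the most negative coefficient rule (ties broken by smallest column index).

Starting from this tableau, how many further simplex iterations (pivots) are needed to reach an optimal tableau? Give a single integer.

2

pivot: x4 in, s1 out → z = 515/9
pivot: x5 in, x2 out → z = 1622/27
No improving column remains; optimal.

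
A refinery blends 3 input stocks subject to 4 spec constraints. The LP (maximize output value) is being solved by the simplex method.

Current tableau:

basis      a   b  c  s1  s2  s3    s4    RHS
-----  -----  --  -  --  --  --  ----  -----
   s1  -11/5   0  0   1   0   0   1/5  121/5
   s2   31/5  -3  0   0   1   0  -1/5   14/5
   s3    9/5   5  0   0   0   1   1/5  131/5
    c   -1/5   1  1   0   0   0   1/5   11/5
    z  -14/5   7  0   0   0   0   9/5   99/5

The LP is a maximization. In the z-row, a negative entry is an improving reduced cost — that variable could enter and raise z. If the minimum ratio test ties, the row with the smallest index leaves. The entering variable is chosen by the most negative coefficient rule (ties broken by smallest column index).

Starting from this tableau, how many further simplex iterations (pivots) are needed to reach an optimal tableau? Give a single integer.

1

pivot: a in, s2 out → z = 653/31
No improving column remains; optimal.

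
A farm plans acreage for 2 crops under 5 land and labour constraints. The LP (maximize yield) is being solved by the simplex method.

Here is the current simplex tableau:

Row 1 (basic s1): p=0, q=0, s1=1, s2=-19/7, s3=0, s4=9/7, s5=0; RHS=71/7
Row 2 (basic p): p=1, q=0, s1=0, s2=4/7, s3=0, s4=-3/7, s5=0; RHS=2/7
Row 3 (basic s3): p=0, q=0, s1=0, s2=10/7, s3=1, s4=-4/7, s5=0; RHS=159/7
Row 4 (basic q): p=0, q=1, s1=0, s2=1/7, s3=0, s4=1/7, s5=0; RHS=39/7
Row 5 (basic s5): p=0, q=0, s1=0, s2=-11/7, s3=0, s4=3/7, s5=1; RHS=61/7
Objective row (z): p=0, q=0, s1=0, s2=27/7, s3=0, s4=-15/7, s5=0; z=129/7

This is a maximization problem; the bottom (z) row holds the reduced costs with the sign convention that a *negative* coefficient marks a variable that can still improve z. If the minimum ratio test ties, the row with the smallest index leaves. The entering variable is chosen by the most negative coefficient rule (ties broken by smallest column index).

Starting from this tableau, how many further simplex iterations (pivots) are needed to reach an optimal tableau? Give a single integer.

pivot: s4 in, s1 out → z = 106/3
pivot: s2 in, q out → z = 42
No improving column remains; optimal.

2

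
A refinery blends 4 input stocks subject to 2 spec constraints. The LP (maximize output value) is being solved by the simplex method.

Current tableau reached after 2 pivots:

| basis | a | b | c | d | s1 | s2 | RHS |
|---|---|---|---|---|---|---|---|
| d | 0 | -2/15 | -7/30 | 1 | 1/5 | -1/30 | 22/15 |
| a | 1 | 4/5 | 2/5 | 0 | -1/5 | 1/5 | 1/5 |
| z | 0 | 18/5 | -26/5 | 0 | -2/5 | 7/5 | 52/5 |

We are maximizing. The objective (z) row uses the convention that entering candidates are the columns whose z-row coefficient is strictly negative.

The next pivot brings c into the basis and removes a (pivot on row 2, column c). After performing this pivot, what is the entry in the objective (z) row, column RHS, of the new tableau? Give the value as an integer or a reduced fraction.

Pivot element is row 2, column c: 2/5.
Normalize row 2: new (row 2, RHS) = (1/5)/(2/5) = 1/2.
z-row ← z-row − (-26/5)·(new row 2): 52/5 − (-26/5)·(1/2) = 13.

13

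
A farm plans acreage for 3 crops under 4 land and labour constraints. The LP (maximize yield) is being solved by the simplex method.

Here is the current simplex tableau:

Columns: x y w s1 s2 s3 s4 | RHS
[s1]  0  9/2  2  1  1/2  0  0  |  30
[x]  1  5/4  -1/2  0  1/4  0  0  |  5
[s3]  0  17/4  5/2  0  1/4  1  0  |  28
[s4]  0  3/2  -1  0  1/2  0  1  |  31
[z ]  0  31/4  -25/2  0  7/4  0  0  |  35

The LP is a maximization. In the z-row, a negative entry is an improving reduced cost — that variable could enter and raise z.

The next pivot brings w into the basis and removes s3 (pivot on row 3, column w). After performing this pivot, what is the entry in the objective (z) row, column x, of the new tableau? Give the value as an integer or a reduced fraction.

Pivot element is row 3, column w: 5/2.
Normalize row 3: new (row 3, x) = 0/(5/2) = 0.
z-row ← z-row − (-25/2)·(new row 3): 0 − (-25/2)·0 = 0.

0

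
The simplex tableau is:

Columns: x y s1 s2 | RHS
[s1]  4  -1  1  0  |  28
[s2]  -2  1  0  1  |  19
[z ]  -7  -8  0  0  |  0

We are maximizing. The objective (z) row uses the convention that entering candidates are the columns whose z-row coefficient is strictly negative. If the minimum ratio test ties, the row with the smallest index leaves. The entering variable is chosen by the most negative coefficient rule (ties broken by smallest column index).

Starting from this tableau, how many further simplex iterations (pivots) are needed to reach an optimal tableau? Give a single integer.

2

pivot: y in, s2 out → z = 152
pivot: x in, s1 out → z = 1385/2
No improving column remains; optimal.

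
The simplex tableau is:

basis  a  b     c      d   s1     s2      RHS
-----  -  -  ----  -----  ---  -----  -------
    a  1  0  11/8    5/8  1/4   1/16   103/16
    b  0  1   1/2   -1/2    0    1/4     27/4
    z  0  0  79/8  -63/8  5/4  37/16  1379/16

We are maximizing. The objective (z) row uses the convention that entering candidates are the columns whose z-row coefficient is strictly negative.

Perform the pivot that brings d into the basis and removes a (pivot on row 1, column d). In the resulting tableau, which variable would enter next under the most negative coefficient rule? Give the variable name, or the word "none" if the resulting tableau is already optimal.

none

Pivot element 5/8. New z-row = old z-row − (-63/8)·(row 1/(5/8)).
Updated z-row coefficients: a: 63/5, b: 0, c: 136/5, d: 0, s1: 22/5, s2: 31/10.
No coefficient is strictly negative; the tableau after this pivot is optimal.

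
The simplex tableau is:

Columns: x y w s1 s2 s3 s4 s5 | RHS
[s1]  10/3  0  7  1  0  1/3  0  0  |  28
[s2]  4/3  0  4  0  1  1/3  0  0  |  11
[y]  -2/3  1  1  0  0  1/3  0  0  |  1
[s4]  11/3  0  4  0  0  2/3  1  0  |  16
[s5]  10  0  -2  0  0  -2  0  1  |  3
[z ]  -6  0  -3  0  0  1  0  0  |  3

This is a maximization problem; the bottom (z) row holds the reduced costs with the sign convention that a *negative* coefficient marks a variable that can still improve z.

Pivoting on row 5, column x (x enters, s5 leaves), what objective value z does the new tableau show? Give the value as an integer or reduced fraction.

24/5

Minimum ratio for x: 3/10 = 3/10.
z changes by −(z-row coeff of x)·ratio = −(-6)·(3/10) = 9/5.
New z = 3 + (9/5) = 24/5.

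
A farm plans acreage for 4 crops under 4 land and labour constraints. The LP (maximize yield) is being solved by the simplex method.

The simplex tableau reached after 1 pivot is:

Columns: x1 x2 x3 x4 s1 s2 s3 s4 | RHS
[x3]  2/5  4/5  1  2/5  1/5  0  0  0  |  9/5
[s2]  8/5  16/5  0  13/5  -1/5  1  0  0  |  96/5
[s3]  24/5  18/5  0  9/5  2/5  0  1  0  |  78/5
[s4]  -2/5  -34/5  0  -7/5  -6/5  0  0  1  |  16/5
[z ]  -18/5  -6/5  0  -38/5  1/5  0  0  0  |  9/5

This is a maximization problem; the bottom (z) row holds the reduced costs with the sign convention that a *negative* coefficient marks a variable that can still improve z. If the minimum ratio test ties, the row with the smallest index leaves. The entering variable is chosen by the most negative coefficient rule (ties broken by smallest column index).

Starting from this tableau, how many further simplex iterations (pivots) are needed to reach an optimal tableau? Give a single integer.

1

pivot: x4 in, x3 out → z = 36
No improving column remains; optimal.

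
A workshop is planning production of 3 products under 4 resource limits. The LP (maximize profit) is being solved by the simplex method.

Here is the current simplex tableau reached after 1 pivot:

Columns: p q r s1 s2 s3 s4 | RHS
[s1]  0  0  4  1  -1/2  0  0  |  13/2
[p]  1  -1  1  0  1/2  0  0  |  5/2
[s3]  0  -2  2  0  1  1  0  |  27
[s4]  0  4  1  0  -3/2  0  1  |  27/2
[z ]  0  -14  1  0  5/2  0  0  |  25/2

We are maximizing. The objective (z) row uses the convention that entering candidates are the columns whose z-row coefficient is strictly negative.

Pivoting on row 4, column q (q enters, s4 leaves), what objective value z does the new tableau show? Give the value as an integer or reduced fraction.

Minimum ratio for q: (27/2)/4 = 27/8.
z changes by −(z-row coeff of q)·ratio = −(-14)·(27/8) = 189/4.
New z = 25/2 + (189/4) = 239/4.

239/4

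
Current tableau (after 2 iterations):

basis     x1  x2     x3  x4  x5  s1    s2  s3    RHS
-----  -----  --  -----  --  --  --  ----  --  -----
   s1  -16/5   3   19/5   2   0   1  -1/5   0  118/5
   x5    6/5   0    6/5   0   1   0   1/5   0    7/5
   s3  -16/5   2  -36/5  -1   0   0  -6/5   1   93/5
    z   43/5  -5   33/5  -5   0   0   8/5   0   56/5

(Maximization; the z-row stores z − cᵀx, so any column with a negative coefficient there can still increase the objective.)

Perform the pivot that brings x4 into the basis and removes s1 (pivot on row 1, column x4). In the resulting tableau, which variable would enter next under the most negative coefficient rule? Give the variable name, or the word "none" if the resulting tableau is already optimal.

Pivot element 2. New z-row = old z-row − (-5)·(row 1/2).
Updated z-row coefficients: x1: 3/5, x2: 5/2, x3: 161/10, x4: 0, x5: 0, s1: 5/2, s2: 11/10, s3: 0.
No coefficient is strictly negative; the tableau after this pivot is optimal.

none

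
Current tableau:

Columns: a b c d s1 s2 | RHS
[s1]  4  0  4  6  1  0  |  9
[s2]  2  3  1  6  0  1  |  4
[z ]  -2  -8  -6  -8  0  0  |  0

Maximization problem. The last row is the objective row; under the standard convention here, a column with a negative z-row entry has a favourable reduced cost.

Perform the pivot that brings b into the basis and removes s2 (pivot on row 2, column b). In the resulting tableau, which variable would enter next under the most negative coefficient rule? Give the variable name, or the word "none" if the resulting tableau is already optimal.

Pivot element 3. New z-row = old z-row − (-8)·(row 2/3).
Updated z-row coefficients: a: 10/3, b: 0, c: -10/3, d: 8, s1: 0, s2: 8/3.
The most negative is -10/3 in column c, so c would enter next.

c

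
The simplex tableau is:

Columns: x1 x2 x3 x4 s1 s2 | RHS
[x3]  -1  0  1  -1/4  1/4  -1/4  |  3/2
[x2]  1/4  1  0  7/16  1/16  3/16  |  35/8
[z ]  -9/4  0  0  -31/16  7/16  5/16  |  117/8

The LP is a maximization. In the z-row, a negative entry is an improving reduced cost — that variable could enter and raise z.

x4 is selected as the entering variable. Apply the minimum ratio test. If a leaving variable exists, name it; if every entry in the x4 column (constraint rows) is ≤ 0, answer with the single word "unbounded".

Ratios: row 1 (x3): entry -1/4 ≤ 0, skip; row 2 (x2): (35/8)/(7/16) = 10.
Minimum ratio is in the x2 row, so x2 leaves.

x2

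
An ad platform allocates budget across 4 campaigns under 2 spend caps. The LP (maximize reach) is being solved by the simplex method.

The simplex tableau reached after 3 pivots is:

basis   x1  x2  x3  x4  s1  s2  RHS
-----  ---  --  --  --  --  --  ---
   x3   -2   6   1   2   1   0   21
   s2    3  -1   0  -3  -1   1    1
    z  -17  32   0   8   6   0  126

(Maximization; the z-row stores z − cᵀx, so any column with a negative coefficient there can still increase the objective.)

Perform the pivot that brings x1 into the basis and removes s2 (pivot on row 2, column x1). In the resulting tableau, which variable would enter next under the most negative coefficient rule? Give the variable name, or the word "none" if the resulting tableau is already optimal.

x4

Pivot element 3. New z-row = old z-row − (-17)·(row 2/3).
Updated z-row coefficients: x1: 0, x2: 79/3, x3: 0, x4: -9, s1: 1/3, s2: 17/3.
The most negative is -9 in column x4, so x4 would enter next.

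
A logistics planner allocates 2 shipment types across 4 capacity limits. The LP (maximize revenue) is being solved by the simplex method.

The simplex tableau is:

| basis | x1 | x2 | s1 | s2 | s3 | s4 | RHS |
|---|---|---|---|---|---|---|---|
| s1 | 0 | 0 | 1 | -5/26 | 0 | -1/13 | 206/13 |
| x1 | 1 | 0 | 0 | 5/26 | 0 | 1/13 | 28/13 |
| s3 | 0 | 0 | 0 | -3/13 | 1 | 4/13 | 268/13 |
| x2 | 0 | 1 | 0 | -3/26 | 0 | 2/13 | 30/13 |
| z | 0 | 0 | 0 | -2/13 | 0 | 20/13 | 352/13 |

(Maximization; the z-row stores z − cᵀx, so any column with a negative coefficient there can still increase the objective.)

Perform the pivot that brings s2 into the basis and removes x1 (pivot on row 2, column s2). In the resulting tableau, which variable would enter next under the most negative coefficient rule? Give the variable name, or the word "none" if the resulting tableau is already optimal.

none

Pivot element 5/26. New z-row = old z-row − (-2/13)·(row 2/(5/26)).
Updated z-row coefficients: x1: 4/5, x2: 0, s1: 0, s2: 0, s3: 0, s4: 8/5.
No coefficient is strictly negative; the tableau after this pivot is optimal.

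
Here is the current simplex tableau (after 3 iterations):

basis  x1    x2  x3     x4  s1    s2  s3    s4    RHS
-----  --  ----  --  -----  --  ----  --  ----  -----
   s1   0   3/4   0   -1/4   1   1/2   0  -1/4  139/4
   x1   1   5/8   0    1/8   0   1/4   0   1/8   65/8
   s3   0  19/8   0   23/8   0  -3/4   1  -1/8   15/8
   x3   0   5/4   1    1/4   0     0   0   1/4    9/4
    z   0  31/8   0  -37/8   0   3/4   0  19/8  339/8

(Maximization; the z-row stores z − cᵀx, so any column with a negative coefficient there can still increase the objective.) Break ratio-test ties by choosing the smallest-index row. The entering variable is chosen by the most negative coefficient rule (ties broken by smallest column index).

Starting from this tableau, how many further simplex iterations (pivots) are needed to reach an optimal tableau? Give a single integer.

2

pivot: x4 in, s3 out → z = 1044/23
pivot: s2 in, x1 out → z = 759/13
No improving column remains; optimal.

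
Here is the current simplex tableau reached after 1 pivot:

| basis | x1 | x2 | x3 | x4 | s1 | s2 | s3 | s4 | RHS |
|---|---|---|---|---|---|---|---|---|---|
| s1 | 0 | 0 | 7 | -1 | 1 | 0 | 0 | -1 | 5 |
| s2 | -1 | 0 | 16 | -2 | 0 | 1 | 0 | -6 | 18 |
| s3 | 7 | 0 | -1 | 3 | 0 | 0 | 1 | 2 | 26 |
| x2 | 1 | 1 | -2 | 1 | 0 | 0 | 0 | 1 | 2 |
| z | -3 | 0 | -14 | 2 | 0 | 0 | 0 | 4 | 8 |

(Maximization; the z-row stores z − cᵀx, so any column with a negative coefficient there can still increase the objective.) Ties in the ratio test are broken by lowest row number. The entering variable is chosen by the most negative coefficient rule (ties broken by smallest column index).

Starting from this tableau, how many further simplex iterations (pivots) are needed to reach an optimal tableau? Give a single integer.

2

pivot: x3 in, s1 out → z = 18
pivot: x1 in, x2 out → z = 198/7
No improving column remains; optimal.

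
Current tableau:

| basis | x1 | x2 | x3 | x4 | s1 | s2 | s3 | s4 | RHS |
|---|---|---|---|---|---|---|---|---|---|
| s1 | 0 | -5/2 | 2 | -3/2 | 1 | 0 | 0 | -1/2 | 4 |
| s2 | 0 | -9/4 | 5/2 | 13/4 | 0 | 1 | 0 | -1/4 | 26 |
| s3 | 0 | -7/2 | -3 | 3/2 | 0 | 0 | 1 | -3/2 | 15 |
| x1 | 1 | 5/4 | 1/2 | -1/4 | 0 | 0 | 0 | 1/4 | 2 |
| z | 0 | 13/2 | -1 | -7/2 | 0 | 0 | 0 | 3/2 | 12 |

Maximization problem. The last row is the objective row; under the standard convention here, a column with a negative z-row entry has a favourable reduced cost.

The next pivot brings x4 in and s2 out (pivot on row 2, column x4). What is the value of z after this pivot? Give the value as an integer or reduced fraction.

40

Minimum ratio for x4: 26/(13/4) = 8.
z changes by −(z-row coeff of x4)·ratio = −(-7/2)·8 = 28.
New z = 12 + 28 = 40.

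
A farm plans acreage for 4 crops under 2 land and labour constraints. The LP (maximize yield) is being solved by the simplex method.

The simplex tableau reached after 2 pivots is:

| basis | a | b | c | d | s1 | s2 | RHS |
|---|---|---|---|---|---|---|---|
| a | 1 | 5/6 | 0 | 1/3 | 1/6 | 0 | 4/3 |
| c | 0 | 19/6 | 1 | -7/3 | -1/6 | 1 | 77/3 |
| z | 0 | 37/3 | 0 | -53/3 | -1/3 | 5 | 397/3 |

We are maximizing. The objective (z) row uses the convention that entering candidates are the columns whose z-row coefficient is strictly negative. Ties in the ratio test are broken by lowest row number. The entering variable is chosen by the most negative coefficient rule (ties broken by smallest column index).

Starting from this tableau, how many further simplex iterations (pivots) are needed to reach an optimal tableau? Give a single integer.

pivot: d in, a out → z = 203
No improving column remains; optimal.

1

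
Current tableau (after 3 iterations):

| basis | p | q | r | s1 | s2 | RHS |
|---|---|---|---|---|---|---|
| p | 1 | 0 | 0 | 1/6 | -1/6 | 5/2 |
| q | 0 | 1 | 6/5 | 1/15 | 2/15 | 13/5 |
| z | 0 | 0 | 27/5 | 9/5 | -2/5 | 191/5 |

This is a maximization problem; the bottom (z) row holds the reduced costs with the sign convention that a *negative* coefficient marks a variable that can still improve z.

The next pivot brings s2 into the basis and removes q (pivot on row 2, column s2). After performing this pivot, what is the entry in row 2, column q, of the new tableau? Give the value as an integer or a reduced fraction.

15/2

Pivot element is row 2, column s2: 2/15.
Normalize row 2: new (row 2, q) = 1/(2/15) = 15/2.
Row 2 is the pivot row, so the entry is 15/2.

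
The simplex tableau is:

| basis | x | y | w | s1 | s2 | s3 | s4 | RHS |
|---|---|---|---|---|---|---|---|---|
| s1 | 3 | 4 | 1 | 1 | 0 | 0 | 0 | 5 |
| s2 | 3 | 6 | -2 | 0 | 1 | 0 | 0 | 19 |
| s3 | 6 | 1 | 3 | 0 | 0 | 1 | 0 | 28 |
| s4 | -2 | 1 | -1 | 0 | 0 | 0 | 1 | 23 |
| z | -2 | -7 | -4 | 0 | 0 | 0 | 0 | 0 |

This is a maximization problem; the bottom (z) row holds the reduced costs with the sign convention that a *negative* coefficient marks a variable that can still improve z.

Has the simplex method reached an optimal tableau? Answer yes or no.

no

Column x has objective-row coefficient -2, which is negative; an improving pivot exists, so not yet optimal.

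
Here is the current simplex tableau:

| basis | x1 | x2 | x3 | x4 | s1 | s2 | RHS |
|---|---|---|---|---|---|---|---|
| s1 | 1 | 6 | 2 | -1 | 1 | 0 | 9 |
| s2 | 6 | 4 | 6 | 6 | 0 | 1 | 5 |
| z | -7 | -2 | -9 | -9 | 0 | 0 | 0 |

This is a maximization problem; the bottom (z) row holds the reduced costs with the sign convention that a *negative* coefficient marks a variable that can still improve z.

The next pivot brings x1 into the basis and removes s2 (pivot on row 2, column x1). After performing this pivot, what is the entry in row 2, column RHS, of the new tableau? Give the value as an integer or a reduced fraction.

Pivot element is row 2, column x1: 6.
Normalize row 2: new (row 2, RHS) = 5/6 = 5/6.
Row 2 is the pivot row, so the entry is 5/6.

5/6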